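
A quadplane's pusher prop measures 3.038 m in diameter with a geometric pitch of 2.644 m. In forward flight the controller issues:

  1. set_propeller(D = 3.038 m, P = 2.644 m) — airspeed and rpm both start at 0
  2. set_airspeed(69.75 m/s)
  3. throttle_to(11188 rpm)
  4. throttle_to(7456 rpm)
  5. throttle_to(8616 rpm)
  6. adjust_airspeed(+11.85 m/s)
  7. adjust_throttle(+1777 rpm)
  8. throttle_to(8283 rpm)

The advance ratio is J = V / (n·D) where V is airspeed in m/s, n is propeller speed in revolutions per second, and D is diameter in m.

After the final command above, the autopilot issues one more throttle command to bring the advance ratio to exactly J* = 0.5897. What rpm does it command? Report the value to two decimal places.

set_propeller: D = 3.038 m, P = 2.644 m (p = P/D = 0.870309); state ← (V=0, rpm=0)
set_airspeed(69.75): V ← 69.75 m/s
throttle_to(11188): rpm ← 11188
throttle_to(7456): rpm ← 7456
throttle_to(8616): rpm ← 8616
adjust_airspeed(+11.85): V ← 69.75 +11.85 = 81.6 m/s
adjust_throttle(+1777): rpm ← 8616 +1777 = 10393
throttle_to(8283): rpm ← 8283
final state: V = 81.6 m/s, rpm = 8283 → n = rpm/60 = 138.050000 rev/s
target J* = 0.5897; solve J* = V/(n·D) for n: n = V/(J*·D) = 81.6/(0.5897 × 3.038) = 45.548204 rev/s
rpm = 60·n = 2732.892267

rpm = 2732.89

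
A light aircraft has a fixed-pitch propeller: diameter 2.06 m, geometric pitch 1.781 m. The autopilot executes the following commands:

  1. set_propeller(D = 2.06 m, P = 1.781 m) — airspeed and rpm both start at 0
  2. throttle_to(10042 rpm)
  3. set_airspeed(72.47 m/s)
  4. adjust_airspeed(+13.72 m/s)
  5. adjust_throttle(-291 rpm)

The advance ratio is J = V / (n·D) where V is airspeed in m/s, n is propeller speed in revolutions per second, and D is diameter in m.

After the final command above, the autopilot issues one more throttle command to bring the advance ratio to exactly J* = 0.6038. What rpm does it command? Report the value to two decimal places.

rpm = 4157.65

set_propeller: D = 2.06 m, P = 1.781 m (p = P/D = 0.864563); state ← (V=0, rpm=0)
throttle_to(10042): rpm ← 10042
set_airspeed(72.47): V ← 72.47 m/s
adjust_airspeed(+13.72): V ← 72.47 +13.72 = 86.19 m/s
adjust_throttle(-291): rpm ← 10042 -291 = 9751
final state: V = 86.19 m/s, rpm = 9751 → n = rpm/60 = 162.516667 rev/s
target J* = 0.6038; solve J* = V/(n·D) for n: n = V/(J*·D) = 86.19/(0.6038 × 2.06) = 69.294147 rev/s
rpm = 60·n = 4157.648807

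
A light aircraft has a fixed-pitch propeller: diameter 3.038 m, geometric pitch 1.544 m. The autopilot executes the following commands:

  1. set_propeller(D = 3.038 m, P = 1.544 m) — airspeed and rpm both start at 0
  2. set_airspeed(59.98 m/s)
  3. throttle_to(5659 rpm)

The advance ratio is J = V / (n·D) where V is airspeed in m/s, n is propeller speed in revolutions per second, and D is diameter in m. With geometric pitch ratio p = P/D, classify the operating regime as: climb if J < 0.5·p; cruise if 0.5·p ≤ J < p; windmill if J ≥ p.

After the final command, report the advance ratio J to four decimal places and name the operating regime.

set_propeller: D = 3.038 m, P = 1.544 m (p = P/D = 0.508229); state ← (V=0, rpm=0)
set_airspeed(59.98): V ← 59.98 m/s
throttle_to(5659): rpm ← 5659
final state: V = 59.98 m/s, rpm = 5659 → n = rpm/60 = 94.316667 rev/s
J = V / (n·D) = 59.98 / (94.316667 × 3.038) = 0.209329
regime bands: climb J<0.2541 | cruise [0.2541, 0.5082) | windmill J≥0.5082
J = 0.2093 → climb

J = 0.2093, regime = climb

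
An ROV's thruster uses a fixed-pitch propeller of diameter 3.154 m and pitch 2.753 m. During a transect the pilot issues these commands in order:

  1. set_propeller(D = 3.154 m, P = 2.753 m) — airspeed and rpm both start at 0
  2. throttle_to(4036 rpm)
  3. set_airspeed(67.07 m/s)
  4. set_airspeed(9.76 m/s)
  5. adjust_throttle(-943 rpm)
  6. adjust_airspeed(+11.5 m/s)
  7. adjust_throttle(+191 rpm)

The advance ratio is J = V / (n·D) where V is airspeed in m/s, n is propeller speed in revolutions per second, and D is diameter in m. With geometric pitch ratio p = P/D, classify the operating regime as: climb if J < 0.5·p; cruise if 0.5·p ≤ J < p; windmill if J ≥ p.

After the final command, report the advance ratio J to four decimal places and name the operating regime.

J = 0.1232, regime = climb

set_propeller: D = 3.154 m, P = 2.753 m (p = P/D = 0.872860); state ← (V=0, rpm=0)
throttle_to(4036): rpm ← 4036
set_airspeed(67.07): V ← 67.07 m/s
set_airspeed(9.76): V ← 9.76 m/s
adjust_throttle(-943): rpm ← 4036 -943 = 3093
adjust_airspeed(+11.5): V ← 9.76 +11.5 = 21.26 m/s
adjust_throttle(+191): rpm ← 3093 +191 = 3284
final state: V = 21.26 m/s, rpm = 3284 → n = rpm/60 = 54.733333 rev/s
J = V / (n·D) = 21.26 / (54.733333 × 3.154) = 0.123154
regime bands: climb J<0.4364 | cruise [0.4364, 0.8729) | windmill J≥0.8729
J = 0.1232 → climb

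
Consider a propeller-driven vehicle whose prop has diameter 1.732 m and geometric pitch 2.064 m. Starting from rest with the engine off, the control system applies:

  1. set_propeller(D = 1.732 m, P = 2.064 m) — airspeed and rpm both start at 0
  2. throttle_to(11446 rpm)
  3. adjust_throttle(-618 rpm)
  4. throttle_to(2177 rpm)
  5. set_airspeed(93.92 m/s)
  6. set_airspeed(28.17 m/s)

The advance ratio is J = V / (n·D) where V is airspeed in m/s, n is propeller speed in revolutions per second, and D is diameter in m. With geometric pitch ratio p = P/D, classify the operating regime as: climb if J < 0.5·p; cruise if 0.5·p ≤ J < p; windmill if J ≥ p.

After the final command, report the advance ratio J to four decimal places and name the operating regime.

J = 0.4483, regime = climb

set_propeller: D = 1.732 m, P = 2.064 m (p = P/D = 1.191686); state ← (V=0, rpm=0)
throttle_to(11446): rpm ← 11446
adjust_throttle(-618): rpm ← 11446 -618 = 10828
throttle_to(2177): rpm ← 2177
set_airspeed(93.92): V ← 93.92 m/s
set_airspeed(28.17): V ← 28.17 m/s
final state: V = 28.17 m/s, rpm = 2177 → n = rpm/60 = 36.283333 rev/s
J = V / (n·D) = 28.17 / (36.283333 × 1.732) = 0.448262
regime bands: climb J<0.5958 | cruise [0.5958, 1.1917) | windmill J≥1.1917
J = 0.4483 → climb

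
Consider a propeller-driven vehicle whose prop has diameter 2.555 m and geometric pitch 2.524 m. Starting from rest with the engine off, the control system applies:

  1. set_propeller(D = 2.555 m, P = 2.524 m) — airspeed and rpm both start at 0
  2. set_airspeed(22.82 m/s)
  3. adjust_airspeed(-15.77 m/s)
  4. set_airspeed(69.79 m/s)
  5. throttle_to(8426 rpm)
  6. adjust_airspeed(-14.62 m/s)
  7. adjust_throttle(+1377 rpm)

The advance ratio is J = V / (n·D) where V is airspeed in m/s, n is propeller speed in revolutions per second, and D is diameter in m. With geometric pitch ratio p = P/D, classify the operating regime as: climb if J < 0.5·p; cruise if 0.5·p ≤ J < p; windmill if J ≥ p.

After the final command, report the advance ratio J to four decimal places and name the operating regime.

J = 0.1322, regime = climb

set_propeller: D = 2.555 m, P = 2.524 m (p = P/D = 0.987867); state ← (V=0, rpm=0)
set_airspeed(22.82): V ← 22.82 m/s
adjust_airspeed(-15.77): V ← 22.82 -15.77 = 7.05 m/s
set_airspeed(69.79): V ← 69.79 m/s
throttle_to(8426): rpm ← 8426
adjust_airspeed(-14.62): V ← 69.79 -14.62 = 55.17 m/s
adjust_throttle(+1377): rpm ← 8426 +1377 = 9803
final state: V = 55.17 m/s, rpm = 9803 → n = rpm/60 = 163.383333 rev/s
J = V / (n·D) = 55.17 / (163.383333 × 2.555) = 0.132161
regime bands: climb J<0.4939 | cruise [0.4939, 0.9879) | windmill J≥0.9879
J = 0.1322 → climb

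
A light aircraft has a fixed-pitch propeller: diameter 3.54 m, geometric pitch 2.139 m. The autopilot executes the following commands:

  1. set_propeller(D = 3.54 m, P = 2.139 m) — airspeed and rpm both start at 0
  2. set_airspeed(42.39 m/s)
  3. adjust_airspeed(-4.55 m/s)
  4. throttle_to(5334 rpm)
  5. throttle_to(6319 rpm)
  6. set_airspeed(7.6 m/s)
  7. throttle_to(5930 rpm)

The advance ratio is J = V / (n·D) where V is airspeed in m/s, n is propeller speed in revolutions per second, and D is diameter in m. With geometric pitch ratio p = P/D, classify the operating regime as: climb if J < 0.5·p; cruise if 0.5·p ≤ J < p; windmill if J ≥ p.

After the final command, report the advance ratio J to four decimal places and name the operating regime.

J = 0.0217, regime = climb

set_propeller: D = 3.54 m, P = 2.139 m (p = P/D = 0.604237); state ← (V=0, rpm=0)
set_airspeed(42.39): V ← 42.39 m/s
adjust_airspeed(-4.55): V ← 42.39 -4.55 = 37.84 m/s
throttle_to(5334): rpm ← 5334
throttle_to(6319): rpm ← 6319
set_airspeed(7.6): V ← 7.6 m/s
throttle_to(5930): rpm ← 5930
final state: V = 7.6 m/s, rpm = 5930 → n = rpm/60 = 98.833333 rev/s
J = V / (n·D) = 7.6 / (98.833333 × 3.54) = 0.021722
regime bands: climb J<0.3021 | cruise [0.3021, 0.6042) | windmill J≥0.6042
J = 0.0217 → climb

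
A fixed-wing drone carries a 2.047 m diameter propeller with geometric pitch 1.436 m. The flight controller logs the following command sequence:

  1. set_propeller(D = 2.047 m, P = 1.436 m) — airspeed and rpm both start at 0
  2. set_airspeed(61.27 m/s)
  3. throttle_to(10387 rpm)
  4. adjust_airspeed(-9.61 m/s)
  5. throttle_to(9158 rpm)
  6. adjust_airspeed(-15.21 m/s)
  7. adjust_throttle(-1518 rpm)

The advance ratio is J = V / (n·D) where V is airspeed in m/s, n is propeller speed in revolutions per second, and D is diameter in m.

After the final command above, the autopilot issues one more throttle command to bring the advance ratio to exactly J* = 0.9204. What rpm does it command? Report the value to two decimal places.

rpm = 1160.79

set_propeller: D = 2.047 m, P = 1.436 m (p = P/D = 0.701514); state ← (V=0, rpm=0)
set_airspeed(61.27): V ← 61.27 m/s
throttle_to(10387): rpm ← 10387
adjust_airspeed(-9.61): V ← 61.27 -9.61 = 51.66 m/s
throttle_to(9158): rpm ← 9158
adjust_airspeed(-15.21): V ← 51.66 -15.21 = 36.45 m/s
adjust_throttle(-1518): rpm ← 9158 -1518 = 7640
final state: V = 36.45 m/s, rpm = 7640 → n = rpm/60 = 127.333333 rev/s
target J* = 0.9204; solve J* = V/(n·D) for n: n = V/(J*·D) = 36.45/(0.9204 × 2.047) = 19.346530 rev/s
rpm = 60·n = 1160.791797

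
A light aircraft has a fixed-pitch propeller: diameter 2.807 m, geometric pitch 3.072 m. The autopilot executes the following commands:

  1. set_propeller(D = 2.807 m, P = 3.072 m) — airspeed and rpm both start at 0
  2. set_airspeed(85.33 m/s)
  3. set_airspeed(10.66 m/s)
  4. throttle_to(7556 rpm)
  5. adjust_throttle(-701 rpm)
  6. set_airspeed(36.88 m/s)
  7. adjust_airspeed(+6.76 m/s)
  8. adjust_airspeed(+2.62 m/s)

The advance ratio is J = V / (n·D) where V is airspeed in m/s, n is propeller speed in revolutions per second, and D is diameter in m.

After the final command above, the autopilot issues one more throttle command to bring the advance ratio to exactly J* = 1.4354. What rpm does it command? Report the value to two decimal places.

rpm = 688.88

set_propeller: D = 2.807 m, P = 3.072 m (p = P/D = 1.094407); state ← (V=0, rpm=0)
set_airspeed(85.33): V ← 85.33 m/s
set_airspeed(10.66): V ← 10.66 m/s
throttle_to(7556): rpm ← 7556
adjust_throttle(-701): rpm ← 7556 -701 = 6855
set_airspeed(36.88): V ← 36.88 m/s
adjust_airspeed(+6.76): V ← 36.88 +6.76 = 43.64 m/s
adjust_airspeed(+2.62): V ← 43.64 +2.62 = 46.26 m/s
final state: V = 46.26 m/s, rpm = 6855 → n = rpm/60 = 114.250000 rev/s
target J* = 1.4354; solve J* = V/(n·D) for n: n = V/(J*·D) = 46.26/(1.4354 × 2.807) = 11.481279 rev/s
rpm = 60·n = 688.876745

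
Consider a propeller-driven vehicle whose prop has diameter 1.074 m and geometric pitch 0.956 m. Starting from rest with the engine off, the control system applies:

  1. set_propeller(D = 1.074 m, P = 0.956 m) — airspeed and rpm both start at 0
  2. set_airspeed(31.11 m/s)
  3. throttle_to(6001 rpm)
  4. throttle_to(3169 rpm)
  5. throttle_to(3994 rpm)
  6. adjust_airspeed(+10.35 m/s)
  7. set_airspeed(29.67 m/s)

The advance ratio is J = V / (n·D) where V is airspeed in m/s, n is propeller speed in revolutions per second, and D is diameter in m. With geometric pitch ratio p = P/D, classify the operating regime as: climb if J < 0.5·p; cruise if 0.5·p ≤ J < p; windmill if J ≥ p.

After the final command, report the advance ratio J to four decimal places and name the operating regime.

J = 0.4150, regime = climb

set_propeller: D = 1.074 m, P = 0.956 m (p = P/D = 0.890130); state ← (V=0, rpm=0)
set_airspeed(31.11): V ← 31.11 m/s
throttle_to(6001): rpm ← 6001
throttle_to(3169): rpm ← 3169
throttle_to(3994): rpm ← 3994
adjust_airspeed(+10.35): V ← 31.11 +10.35 = 41.46 m/s
set_airspeed(29.67): V ← 29.67 m/s
final state: V = 29.67 m/s, rpm = 3994 → n = rpm/60 = 66.566667 rev/s
J = V / (n·D) = 29.67 / (66.566667 × 1.074) = 0.415008
regime bands: climb J<0.4451 | cruise [0.4451, 0.8901) | windmill J≥0.8901
J = 0.4150 → climb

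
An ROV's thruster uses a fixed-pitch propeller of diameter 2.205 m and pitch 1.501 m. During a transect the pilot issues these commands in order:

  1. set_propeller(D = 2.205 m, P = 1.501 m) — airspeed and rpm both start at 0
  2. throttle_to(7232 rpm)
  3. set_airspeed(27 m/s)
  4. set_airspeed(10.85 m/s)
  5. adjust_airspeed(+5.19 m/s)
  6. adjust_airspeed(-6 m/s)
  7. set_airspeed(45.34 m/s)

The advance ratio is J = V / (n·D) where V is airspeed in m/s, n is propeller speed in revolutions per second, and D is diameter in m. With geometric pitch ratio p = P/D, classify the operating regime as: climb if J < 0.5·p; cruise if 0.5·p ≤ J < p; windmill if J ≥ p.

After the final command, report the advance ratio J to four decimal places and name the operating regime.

set_propeller: D = 2.205 m, P = 1.501 m (p = P/D = 0.680726); state ← (V=0, rpm=0)
throttle_to(7232): rpm ← 7232
set_airspeed(27): V ← 27 m/s
set_airspeed(10.85): V ← 10.85 m/s
adjust_airspeed(+5.19): V ← 10.85 +5.19 = 16.04 m/s
adjust_airspeed(-6): V ← 16.04 -6 = 10.04 m/s
set_airspeed(45.34): V ← 45.34 m/s
final state: V = 45.34 m/s, rpm = 7232 → n = rpm/60 = 120.533333 rev/s
J = V / (n·D) = 45.34 / (120.533333 × 2.205) = 0.170595
regime bands: climb J<0.3404 | cruise [0.3404, 0.6807) | windmill J≥0.6807
J = 0.1706 → climb

J = 0.1706, regime = climb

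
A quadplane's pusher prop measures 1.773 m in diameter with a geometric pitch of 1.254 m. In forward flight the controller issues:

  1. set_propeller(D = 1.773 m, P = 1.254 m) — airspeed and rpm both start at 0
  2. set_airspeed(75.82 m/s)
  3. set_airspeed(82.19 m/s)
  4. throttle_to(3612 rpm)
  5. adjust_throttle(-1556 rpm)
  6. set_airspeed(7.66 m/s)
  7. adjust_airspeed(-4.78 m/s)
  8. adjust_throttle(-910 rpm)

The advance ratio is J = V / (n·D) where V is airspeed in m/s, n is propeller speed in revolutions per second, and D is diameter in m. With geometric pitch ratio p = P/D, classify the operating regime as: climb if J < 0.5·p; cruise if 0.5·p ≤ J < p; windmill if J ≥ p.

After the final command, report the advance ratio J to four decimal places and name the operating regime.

set_propeller: D = 1.773 m, P = 1.254 m (p = P/D = 0.707276); state ← (V=0, rpm=0)
set_airspeed(75.82): V ← 75.82 m/s
set_airspeed(82.19): V ← 82.19 m/s
throttle_to(3612): rpm ← 3612
adjust_throttle(-1556): rpm ← 3612 -1556 = 2056
set_airspeed(7.66): V ← 7.66 m/s
adjust_airspeed(-4.78): V ← 7.66 -4.78 = 2.88 m/s
adjust_throttle(-910): rpm ← 2056 -910 = 1146
final state: V = 2.88 m/s, rpm = 1146 → n = rpm/60 = 19.100000 rev/s
J = V / (n·D) = 2.88 / (19.100000 × 1.773) = 0.085045
regime bands: climb J<0.3536 | cruise [0.3536, 0.7073) | windmill J≥0.7073
J = 0.0850 → climb

J = 0.0850, regime = climb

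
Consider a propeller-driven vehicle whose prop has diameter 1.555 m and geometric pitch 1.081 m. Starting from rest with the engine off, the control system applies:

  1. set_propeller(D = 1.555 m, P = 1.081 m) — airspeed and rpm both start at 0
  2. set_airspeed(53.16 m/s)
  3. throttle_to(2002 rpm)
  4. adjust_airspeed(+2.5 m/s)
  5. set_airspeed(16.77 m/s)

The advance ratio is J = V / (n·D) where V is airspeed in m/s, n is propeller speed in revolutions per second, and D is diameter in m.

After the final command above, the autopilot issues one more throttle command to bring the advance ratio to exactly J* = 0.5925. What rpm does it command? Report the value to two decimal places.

set_propeller: D = 1.555 m, P = 1.081 m (p = P/D = 0.695177); state ← (V=0, rpm=0)
set_airspeed(53.16): V ← 53.16 m/s
throttle_to(2002): rpm ← 2002
adjust_airspeed(+2.5): V ← 53.16 +2.5 = 55.66 m/s
set_airspeed(16.77): V ← 16.77 m/s
final state: V = 16.77 m/s, rpm = 2002 → n = rpm/60 = 33.366667 rev/s
target J* = 0.5925; solve J* = V/(n·D) for n: n = V/(J*·D) = 16.77/(0.5925 × 1.555) = 18.201799 rev/s
rpm = 60·n = 1092.107941

rpm = 1092.11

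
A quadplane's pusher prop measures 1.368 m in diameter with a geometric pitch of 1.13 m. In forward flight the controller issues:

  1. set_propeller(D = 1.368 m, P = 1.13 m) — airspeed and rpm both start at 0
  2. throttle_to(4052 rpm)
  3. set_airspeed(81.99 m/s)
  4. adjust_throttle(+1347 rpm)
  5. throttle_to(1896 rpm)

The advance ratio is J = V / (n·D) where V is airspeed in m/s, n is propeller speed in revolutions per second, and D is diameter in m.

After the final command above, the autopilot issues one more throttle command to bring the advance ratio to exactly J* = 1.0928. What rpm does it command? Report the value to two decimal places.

set_propeller: D = 1.368 m, P = 1.13 m (p = P/D = 0.826023); state ← (V=0, rpm=0)
throttle_to(4052): rpm ← 4052
set_airspeed(81.99): V ← 81.99 m/s
adjust_throttle(+1347): rpm ← 4052 +1347 = 5399
throttle_to(1896): rpm ← 1896
final state: V = 81.99 m/s, rpm = 1896 → n = rpm/60 = 31.600000 rev/s
target J* = 1.0928; solve J* = V/(n·D) for n: n = V/(J*·D) = 81.99/(1.0928 × 1.368) = 54.844629 rev/s
rpm = 60·n = 3290.677738

rpm = 3290.68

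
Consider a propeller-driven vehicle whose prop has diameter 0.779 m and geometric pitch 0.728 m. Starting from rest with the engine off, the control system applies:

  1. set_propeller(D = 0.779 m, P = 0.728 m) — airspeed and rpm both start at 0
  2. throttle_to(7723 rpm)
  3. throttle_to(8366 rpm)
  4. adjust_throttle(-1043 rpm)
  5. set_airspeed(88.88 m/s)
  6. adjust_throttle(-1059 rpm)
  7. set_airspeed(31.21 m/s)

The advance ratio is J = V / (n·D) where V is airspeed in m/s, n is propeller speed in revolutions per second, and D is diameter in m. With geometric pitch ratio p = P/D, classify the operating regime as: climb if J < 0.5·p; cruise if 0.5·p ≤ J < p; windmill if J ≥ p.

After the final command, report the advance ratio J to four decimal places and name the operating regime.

set_propeller: D = 0.779 m, P = 0.728 m (p = P/D = 0.934531); state ← (V=0, rpm=0)
throttle_to(7723): rpm ← 7723
throttle_to(8366): rpm ← 8366
adjust_throttle(-1043): rpm ← 8366 -1043 = 7323
set_airspeed(88.88): V ← 88.88 m/s
adjust_throttle(-1059): rpm ← 7323 -1059 = 6264
set_airspeed(31.21): V ← 31.21 m/s
final state: V = 31.21 m/s, rpm = 6264 → n = rpm/60 = 104.400000 rev/s
J = V / (n·D) = 31.21 / (104.400000 × 0.779) = 0.383757
regime bands: climb J<0.4673 | cruise [0.4673, 0.9345) | windmill J≥0.9345
J = 0.3838 → climb

J = 0.3838, regime = climb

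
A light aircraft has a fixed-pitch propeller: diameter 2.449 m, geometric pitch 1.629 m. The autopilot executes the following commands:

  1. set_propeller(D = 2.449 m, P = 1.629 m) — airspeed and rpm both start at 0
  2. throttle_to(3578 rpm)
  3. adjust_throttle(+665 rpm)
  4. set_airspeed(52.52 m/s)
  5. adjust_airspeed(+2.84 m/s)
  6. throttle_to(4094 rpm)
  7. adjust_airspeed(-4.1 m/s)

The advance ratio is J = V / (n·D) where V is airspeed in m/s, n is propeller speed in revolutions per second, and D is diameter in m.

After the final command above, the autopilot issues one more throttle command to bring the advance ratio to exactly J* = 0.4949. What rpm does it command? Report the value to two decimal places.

set_propeller: D = 2.449 m, P = 1.629 m (p = P/D = 0.665169); state ← (V=0, rpm=0)
throttle_to(3578): rpm ← 3578
adjust_throttle(+665): rpm ← 3578 +665 = 4243
set_airspeed(52.52): V ← 52.52 m/s
adjust_airspeed(+2.84): V ← 52.52 +2.84 = 55.36 m/s
throttle_to(4094): rpm ← 4094
adjust_airspeed(-4.1): V ← 55.36 -4.1 = 51.26 m/s
final state: V = 51.26 m/s, rpm = 4094 → n = rpm/60 = 68.233333 rev/s
target J* = 0.4949; solve J* = V/(n·D) for n: n = V/(J*·D) = 51.26/(0.4949 × 2.449) = 42.293377 rev/s
rpm = 60·n = 2537.602616

rpm = 2537.60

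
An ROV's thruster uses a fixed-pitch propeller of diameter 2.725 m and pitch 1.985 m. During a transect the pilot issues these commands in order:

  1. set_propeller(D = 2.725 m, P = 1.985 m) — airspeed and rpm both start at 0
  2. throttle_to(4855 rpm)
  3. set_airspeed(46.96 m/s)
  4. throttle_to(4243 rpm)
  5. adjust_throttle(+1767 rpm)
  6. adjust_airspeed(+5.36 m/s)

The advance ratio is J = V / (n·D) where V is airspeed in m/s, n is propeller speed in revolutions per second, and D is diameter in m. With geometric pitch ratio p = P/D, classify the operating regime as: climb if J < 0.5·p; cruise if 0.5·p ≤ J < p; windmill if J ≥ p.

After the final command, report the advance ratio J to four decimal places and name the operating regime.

J = 0.1917, regime = climb

set_propeller: D = 2.725 m, P = 1.985 m (p = P/D = 0.728440); state ← (V=0, rpm=0)
throttle_to(4855): rpm ← 4855
set_airspeed(46.96): V ← 46.96 m/s
throttle_to(4243): rpm ← 4243
adjust_throttle(+1767): rpm ← 4243 +1767 = 6010
adjust_airspeed(+5.36): V ← 46.96 +5.36 = 52.32 m/s
final state: V = 52.32 m/s, rpm = 6010 → n = rpm/60 = 100.166667 rev/s
J = V / (n·D) = 52.32 / (100.166667 × 2.725) = 0.191681
regime bands: climb J<0.3642 | cruise [0.3642, 0.7284) | windmill J≥0.7284
J = 0.1917 → climb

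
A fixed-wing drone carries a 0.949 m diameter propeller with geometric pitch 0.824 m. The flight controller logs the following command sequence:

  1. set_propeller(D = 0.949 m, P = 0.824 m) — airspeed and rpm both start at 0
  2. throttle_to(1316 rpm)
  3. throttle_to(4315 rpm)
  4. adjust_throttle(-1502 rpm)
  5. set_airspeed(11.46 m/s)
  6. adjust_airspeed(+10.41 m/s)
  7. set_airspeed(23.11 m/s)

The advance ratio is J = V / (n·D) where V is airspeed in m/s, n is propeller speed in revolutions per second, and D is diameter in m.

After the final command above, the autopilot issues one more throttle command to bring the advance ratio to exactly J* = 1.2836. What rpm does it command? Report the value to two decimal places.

set_propeller: D = 0.949 m, P = 0.824 m (p = P/D = 0.868282); state ← (V=0, rpm=0)
throttle_to(1316): rpm ← 1316
throttle_to(4315): rpm ← 4315
adjust_throttle(-1502): rpm ← 4315 -1502 = 2813
set_airspeed(11.46): V ← 11.46 m/s
adjust_airspeed(+10.41): V ← 11.46 +10.41 = 21.87 m/s
set_airspeed(23.11): V ← 23.11 m/s
final state: V = 23.11 m/s, rpm = 2813 → n = rpm/60 = 46.883333 rev/s
target J* = 1.2836; solve J* = V/(n·D) for n: n = V/(J*·D) = 23.11/(1.2836 × 0.949) = 18.971603 rev/s
rpm = 60·n = 1138.296171

rpm = 1138.30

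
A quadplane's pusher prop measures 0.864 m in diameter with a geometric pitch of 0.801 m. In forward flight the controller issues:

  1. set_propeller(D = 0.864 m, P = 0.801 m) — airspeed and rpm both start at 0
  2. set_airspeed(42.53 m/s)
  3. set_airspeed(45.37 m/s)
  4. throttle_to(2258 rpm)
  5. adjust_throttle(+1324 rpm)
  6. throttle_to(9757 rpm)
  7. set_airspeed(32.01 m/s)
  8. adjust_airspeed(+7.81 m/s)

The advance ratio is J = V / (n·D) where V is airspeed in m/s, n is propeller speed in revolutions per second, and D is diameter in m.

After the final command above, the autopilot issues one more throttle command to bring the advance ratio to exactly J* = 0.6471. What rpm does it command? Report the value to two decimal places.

rpm = 4273.34

set_propeller: D = 0.864 m, P = 0.801 m (p = P/D = 0.927083); state ← (V=0, rpm=0)
set_airspeed(42.53): V ← 42.53 m/s
set_airspeed(45.37): V ← 45.37 m/s
throttle_to(2258): rpm ← 2258
adjust_throttle(+1324): rpm ← 2258 +1324 = 3582
throttle_to(9757): rpm ← 9757
set_airspeed(32.01): V ← 32.01 m/s
adjust_airspeed(+7.81): V ← 32.01 +7.81 = 39.82 m/s
final state: V = 39.82 m/s, rpm = 9757 → n = rpm/60 = 162.616667 rev/s
target J* = 0.6471; solve J* = V/(n·D) for n: n = V/(J*·D) = 39.82/(0.6471 × 0.864) = 71.222320 rev/s
rpm = 60·n = 4273.339171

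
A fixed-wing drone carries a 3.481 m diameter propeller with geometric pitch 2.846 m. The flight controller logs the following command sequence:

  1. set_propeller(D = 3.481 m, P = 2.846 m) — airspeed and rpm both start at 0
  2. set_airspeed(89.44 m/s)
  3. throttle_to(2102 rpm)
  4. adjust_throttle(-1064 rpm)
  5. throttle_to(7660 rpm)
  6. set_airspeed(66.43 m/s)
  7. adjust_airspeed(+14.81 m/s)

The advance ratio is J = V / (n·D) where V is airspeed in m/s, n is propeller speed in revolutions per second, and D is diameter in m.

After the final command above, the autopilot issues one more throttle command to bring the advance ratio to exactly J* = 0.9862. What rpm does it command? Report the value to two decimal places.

set_propeller: D = 3.481 m, P = 2.846 m (p = P/D = 0.817581); state ← (V=0, rpm=0)
set_airspeed(89.44): V ← 89.44 m/s
throttle_to(2102): rpm ← 2102
adjust_throttle(-1064): rpm ← 2102 -1064 = 1038
throttle_to(7660): rpm ← 7660
set_airspeed(66.43): V ← 66.43 m/s
adjust_airspeed(+14.81): V ← 66.43 +14.81 = 81.24 m/s
final state: V = 81.24 m/s, rpm = 7660 → n = rpm/60 = 127.666667 rev/s
target J* = 0.9862; solve J* = V/(n·D) for n: n = V/(J*·D) = 81.24/(0.9862 × 3.481) = 23.664694 rev/s
rpm = 60·n = 1419.881640

rpm = 1419.88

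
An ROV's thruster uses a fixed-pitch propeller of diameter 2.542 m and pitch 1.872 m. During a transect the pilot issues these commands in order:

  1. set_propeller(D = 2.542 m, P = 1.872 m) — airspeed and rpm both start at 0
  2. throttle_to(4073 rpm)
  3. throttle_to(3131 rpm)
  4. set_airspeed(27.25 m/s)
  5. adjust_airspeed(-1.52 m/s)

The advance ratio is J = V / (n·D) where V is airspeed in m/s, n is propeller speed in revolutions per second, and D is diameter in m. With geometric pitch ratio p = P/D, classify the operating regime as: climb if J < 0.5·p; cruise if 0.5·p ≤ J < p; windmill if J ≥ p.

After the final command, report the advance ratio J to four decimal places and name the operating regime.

J = 0.1940, regime = climb

set_propeller: D = 2.542 m, P = 1.872 m (p = P/D = 0.736428); state ← (V=0, rpm=0)
throttle_to(4073): rpm ← 4073
throttle_to(3131): rpm ← 3131
set_airspeed(27.25): V ← 27.25 m/s
adjust_airspeed(-1.52): V ← 27.25 -1.52 = 25.73 m/s
final state: V = 25.73 m/s, rpm = 3131 → n = rpm/60 = 52.183333 rev/s
J = V / (n·D) = 25.73 / (52.183333 × 2.542) = 0.193969
regime bands: climb J<0.3682 | cruise [0.3682, 0.7364) | windmill J≥0.7364
J = 0.1940 → climb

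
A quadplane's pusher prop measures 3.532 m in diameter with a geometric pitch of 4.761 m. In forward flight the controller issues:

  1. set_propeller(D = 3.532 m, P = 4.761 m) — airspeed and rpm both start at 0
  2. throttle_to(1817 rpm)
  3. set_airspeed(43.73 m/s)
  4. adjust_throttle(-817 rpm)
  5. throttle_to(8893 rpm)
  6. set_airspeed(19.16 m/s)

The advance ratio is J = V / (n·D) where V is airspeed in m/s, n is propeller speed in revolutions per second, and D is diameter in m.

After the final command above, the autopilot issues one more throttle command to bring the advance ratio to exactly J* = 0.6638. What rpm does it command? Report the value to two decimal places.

rpm = 490.33

set_propeller: D = 3.532 m, P = 4.761 m (p = P/D = 1.347961); state ← (V=0, rpm=0)
throttle_to(1817): rpm ← 1817
set_airspeed(43.73): V ← 43.73 m/s
adjust_throttle(-817): rpm ← 1817 -817 = 1000
throttle_to(8893): rpm ← 8893
set_airspeed(19.16): V ← 19.16 m/s
final state: V = 19.16 m/s, rpm = 8893 → n = rpm/60 = 148.216667 rev/s
target J* = 0.6638; solve J* = V/(n·D) for n: n = V/(J*·D) = 19.16/(0.6638 × 3.532) = 8.172173 rev/s
rpm = 60·n = 490.330391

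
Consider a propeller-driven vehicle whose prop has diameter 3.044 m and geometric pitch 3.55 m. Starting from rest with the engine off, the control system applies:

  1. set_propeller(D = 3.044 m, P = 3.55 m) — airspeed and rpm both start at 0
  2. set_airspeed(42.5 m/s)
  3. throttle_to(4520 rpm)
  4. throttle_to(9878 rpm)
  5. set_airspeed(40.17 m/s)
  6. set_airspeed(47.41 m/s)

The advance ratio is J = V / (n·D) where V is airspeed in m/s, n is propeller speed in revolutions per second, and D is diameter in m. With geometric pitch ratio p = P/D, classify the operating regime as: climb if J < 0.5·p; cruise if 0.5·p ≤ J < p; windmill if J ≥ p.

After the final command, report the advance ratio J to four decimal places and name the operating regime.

set_propeller: D = 3.044 m, P = 3.55 m (p = P/D = 1.166229); state ← (V=0, rpm=0)
set_airspeed(42.5): V ← 42.5 m/s
throttle_to(4520): rpm ← 4520
throttle_to(9878): rpm ← 9878
set_airspeed(40.17): V ← 40.17 m/s
set_airspeed(47.41): V ← 47.41 m/s
final state: V = 47.41 m/s, rpm = 9878 → n = rpm/60 = 164.633333 rev/s
J = V / (n·D) = 47.41 / (164.633333 × 3.044) = 0.094604
regime bands: climb J<0.5831 | cruise [0.5831, 1.1662) | windmill J≥1.1662
J = 0.0946 → climb

J = 0.0946, regime = climb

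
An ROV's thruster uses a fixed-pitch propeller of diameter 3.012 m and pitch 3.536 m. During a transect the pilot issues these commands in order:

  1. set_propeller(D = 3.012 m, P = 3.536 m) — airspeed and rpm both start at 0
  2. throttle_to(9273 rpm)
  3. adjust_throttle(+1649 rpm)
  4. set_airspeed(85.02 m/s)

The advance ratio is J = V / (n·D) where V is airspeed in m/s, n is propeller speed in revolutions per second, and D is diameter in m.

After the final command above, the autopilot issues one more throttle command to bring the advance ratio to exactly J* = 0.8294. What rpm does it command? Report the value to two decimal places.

set_propeller: D = 3.012 m, P = 3.536 m (p = P/D = 1.173971); state ← (V=0, rpm=0)
throttle_to(9273): rpm ← 9273
adjust_throttle(+1649): rpm ← 9273 +1649 = 10922
set_airspeed(85.02): V ← 85.02 m/s
final state: V = 85.02 m/s, rpm = 10922 → n = rpm/60 = 182.033333 rev/s
target J* = 0.8294; solve J* = V/(n·D) for n: n = V/(J*·D) = 85.02/(0.8294 × 3.012) = 34.033146 rev/s
rpm = 60·n = 2041.988785

rpm = 2041.99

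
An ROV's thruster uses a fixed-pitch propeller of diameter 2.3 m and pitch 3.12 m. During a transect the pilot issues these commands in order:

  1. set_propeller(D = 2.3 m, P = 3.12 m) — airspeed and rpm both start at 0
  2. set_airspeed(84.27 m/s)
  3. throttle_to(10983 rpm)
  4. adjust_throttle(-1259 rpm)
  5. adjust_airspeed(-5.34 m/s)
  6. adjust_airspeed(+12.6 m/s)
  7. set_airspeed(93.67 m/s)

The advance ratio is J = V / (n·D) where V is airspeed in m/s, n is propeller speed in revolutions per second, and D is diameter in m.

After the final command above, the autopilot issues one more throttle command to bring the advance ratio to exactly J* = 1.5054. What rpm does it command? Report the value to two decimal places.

rpm = 1623.20

set_propeller: D = 2.3 m, P = 3.12 m (p = P/D = 1.356522); state ← (V=0, rpm=0)
set_airspeed(84.27): V ← 84.27 m/s
throttle_to(10983): rpm ← 10983
adjust_throttle(-1259): rpm ← 10983 -1259 = 9724
adjust_airspeed(-5.34): V ← 84.27 -5.34 = 78.93 m/s
adjust_airspeed(+12.6): V ← 78.93 +12.6 = 91.53 m/s
set_airspeed(93.67): V ← 93.67 m/s
final state: V = 93.67 m/s, rpm = 9724 → n = rpm/60 = 162.066667 rev/s
target J* = 1.5054; solve J* = V/(n·D) for n: n = V/(J*·D) = 93.67/(1.5054 × 2.3) = 27.053333 rev/s
rpm = 60·n = 1623.199958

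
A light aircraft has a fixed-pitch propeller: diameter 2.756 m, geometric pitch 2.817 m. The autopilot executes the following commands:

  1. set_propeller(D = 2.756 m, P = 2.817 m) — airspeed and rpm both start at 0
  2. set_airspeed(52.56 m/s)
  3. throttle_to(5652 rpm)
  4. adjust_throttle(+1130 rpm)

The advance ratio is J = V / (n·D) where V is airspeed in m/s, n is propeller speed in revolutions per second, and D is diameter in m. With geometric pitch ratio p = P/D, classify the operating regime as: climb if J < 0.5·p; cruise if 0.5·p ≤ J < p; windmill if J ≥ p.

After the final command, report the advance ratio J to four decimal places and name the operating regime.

J = 0.1687, regime = climb

set_propeller: D = 2.756 m, P = 2.817 m (p = P/D = 1.022134); state ← (V=0, rpm=0)
set_airspeed(52.56): V ← 52.56 m/s
throttle_to(5652): rpm ← 5652
adjust_throttle(+1130): rpm ← 5652 +1130 = 6782
final state: V = 52.56 m/s, rpm = 6782 → n = rpm/60 = 113.033333 rev/s
J = V / (n·D) = 52.56 / (113.033333 × 2.756) = 0.168721
regime bands: climb J<0.5111 | cruise [0.5111, 1.0221) | windmill J≥1.0221
J = 0.1687 → climb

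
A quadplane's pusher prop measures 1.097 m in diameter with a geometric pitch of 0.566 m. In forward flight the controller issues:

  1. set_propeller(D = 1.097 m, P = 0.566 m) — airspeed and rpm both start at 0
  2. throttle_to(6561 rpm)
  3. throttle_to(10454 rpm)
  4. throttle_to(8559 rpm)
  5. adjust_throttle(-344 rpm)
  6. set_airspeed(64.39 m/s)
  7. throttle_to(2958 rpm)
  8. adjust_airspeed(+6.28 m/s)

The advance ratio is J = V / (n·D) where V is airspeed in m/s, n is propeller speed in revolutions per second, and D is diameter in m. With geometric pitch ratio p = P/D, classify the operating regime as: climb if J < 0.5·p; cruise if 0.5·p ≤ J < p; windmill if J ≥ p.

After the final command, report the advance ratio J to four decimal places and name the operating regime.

set_propeller: D = 1.097 m, P = 0.566 m (p = P/D = 0.515953); state ← (V=0, rpm=0)
throttle_to(6561): rpm ← 6561
throttle_to(10454): rpm ← 10454
throttle_to(8559): rpm ← 8559
adjust_throttle(-344): rpm ← 8559 -344 = 8215
set_airspeed(64.39): V ← 64.39 m/s
throttle_to(2958): rpm ← 2958
adjust_airspeed(+6.28): V ← 64.39 +6.28 = 70.67 m/s
final state: V = 70.67 m/s, rpm = 2958 → n = rpm/60 = 49.300000 rev/s
J = V / (n·D) = 70.67 / (49.300000 × 1.097) = 1.306717
regime bands: climb J<0.2580 | cruise [0.2580, 0.5160) | windmill J≥0.5160
J = 1.3067 → windmill

J = 1.3067, regime = windmill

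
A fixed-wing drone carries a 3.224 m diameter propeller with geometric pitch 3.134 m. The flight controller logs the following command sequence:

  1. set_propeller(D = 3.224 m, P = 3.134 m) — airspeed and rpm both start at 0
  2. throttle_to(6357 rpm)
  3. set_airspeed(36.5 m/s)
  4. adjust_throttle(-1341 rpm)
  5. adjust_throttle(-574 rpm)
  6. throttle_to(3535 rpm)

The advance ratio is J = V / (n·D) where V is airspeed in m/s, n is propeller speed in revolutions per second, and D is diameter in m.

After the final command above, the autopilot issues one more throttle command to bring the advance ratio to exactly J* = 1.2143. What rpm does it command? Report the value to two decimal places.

set_propeller: D = 3.224 m, P = 3.134 m (p = P/D = 0.972084); state ← (V=0, rpm=0)
throttle_to(6357): rpm ← 6357
set_airspeed(36.5): V ← 36.5 m/s
adjust_throttle(-1341): rpm ← 6357 -1341 = 5016
adjust_throttle(-574): rpm ← 5016 -574 = 4442
throttle_to(3535): rpm ← 3535
final state: V = 36.5 m/s, rpm = 3535 → n = rpm/60 = 58.916667 rev/s
target J* = 1.2143; solve J* = V/(n·D) for n: n = V/(J*·D) = 36.5/(1.2143 × 3.224) = 9.323347 rev/s
rpm = 60·n = 559.400805

rpm = 559.40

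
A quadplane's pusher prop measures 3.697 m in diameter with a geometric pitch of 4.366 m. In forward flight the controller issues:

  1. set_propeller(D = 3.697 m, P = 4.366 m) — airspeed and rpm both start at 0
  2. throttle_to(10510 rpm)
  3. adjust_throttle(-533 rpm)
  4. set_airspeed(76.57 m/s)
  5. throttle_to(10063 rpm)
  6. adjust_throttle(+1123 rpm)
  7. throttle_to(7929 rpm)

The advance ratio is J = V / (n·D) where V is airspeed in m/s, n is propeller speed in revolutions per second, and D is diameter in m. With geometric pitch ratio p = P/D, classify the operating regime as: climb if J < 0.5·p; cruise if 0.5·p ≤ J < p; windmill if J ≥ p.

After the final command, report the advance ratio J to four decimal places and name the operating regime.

J = 0.1567, regime = climb

set_propeller: D = 3.697 m, P = 4.366 m (p = P/D = 1.180958); state ← (V=0, rpm=0)
throttle_to(10510): rpm ← 10510
adjust_throttle(-533): rpm ← 10510 -533 = 9977
set_airspeed(76.57): V ← 76.57 m/s
throttle_to(10063): rpm ← 10063
adjust_throttle(+1123): rpm ← 10063 +1123 = 11186
throttle_to(7929): rpm ← 7929
final state: V = 76.57 m/s, rpm = 7929 → n = rpm/60 = 132.150000 rev/s
J = V / (n·D) = 76.57 / (132.150000 × 3.697) = 0.156726
regime bands: climb J<0.5905 | cruise [0.5905, 1.1810) | windmill J≥1.1810
J = 0.1567 → climb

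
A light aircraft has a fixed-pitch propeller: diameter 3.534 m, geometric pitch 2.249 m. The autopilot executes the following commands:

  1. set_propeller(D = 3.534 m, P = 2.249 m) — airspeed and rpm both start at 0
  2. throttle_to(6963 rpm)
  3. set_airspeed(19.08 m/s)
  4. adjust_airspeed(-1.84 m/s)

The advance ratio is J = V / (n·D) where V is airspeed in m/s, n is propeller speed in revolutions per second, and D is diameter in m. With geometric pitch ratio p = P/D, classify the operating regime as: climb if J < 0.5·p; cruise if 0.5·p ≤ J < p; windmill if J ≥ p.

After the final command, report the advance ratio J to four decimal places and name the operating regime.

set_propeller: D = 3.534 m, P = 2.249 m (p = P/D = 0.636389); state ← (V=0, rpm=0)
throttle_to(6963): rpm ← 6963
set_airspeed(19.08): V ← 19.08 m/s
adjust_airspeed(-1.84): V ← 19.08 -1.84 = 17.24 m/s
final state: V = 17.24 m/s, rpm = 6963 → n = rpm/60 = 116.050000 rev/s
J = V / (n·D) = 17.24 / (116.050000 × 3.534) = 0.042036
regime bands: climb J<0.3182 | cruise [0.3182, 0.6364) | windmill J≥0.6364
J = 0.0420 → climb

J = 0.0420, regime = climb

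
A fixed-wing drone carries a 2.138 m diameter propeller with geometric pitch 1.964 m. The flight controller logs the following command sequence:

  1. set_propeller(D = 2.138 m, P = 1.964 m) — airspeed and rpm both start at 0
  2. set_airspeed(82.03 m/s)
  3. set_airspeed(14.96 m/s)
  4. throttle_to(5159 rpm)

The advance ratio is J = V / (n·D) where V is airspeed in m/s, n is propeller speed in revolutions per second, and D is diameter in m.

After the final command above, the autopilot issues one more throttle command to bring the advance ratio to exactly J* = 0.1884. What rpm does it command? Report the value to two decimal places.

set_propeller: D = 2.138 m, P = 1.964 m (p = P/D = 0.918616); state ← (V=0, rpm=0)
set_airspeed(82.03): V ← 82.03 m/s
set_airspeed(14.96): V ← 14.96 m/s
throttle_to(5159): rpm ← 5159
final state: V = 14.96 m/s, rpm = 5159 → n = rpm/60 = 85.983333 rev/s
target J* = 0.1884; solve J* = V/(n·D) for n: n = V/(J*·D) = 14.96/(0.1884 × 2.138) = 37.140094 rev/s
rpm = 60·n = 2228.405617

rpm = 2228.41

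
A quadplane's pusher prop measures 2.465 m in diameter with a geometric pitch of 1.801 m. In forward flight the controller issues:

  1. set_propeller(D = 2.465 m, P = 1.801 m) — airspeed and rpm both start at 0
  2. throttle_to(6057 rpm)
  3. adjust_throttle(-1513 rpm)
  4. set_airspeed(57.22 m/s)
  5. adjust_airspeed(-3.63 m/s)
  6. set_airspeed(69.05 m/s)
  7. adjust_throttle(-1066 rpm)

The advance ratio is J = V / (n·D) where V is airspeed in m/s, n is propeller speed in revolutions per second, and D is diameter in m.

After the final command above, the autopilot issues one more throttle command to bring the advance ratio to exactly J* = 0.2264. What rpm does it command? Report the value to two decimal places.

rpm = 7423.72

set_propeller: D = 2.465 m, P = 1.801 m (p = P/D = 0.730629); state ← (V=0, rpm=0)
throttle_to(6057): rpm ← 6057
adjust_throttle(-1513): rpm ← 6057 -1513 = 4544
set_airspeed(57.22): V ← 57.22 m/s
adjust_airspeed(-3.63): V ← 57.22 -3.63 = 53.59 m/s
set_airspeed(69.05): V ← 69.05 m/s
adjust_throttle(-1066): rpm ← 4544 -1066 = 3478
final state: V = 69.05 m/s, rpm = 3478 → n = rpm/60 = 57.966667 rev/s
target J* = 0.2264; solve J* = V/(n·D) for n: n = V/(J*·D) = 69.05/(0.2264 × 2.465) = 123.728668 rev/s
rpm = 60·n = 7423.720067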